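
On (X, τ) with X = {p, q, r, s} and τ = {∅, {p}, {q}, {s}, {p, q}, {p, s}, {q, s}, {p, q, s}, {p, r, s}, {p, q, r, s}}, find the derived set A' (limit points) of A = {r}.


A' = ∅

For each x ∈ X, list the open sets U ∈ τ with x ∈ U, then check whether U ∩ (A ∖ {x}) ≠ ∅ for every such U.
  x = p: open {p} ∋ x has {p} ∩ (A ∖ {p}) = ∅, so x is NOT a limit point.
  x = q: open {q} ∋ x has {q} ∩ (A ∖ {q}) = ∅, so x is NOT a limit point.
  x = r: open {p, r, s} ∋ x has {p, r, s} ∩ (A ∖ {r}) = ∅, so x is NOT a limit point.
  x = s: open {s} ∋ x has {s} ∩ (A ∖ {s}) = ∅, so x is NOT a limit point.
Collecting: A' = ∅.


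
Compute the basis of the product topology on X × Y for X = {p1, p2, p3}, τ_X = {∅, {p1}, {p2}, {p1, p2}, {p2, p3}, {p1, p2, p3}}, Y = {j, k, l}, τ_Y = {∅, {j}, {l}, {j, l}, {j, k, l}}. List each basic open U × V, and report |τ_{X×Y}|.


Basis B = {∅ × ∅, {p1} × {j}, {p1} × {l}, {p2} × {j}, {p2} × {l}, {p1} × {j, l}, {p1, p2} × {j}, {p1, p2} × {l}, {p2} × {j, l}, {p2, p3} × {j}, {p2, p3} × {l}, {p1} × {j, k, l}, {p1, p2, p3} × {j}, {p1, p2, p3} × {l}, {p2} × {j, k, l}, {p1, p2} × {j, l}, {p2, p3} × {j, l}, {p1, p2} × {j, k, l}, {p1, p2, p3} × {j, l}, {p2, p3} × {j, k, l}, {p1, p2, p3} × {j, k, l}}; |τ_{X×Y}| = 70.

Enumerate products U × V with U ∈ τ_X, V ∈ τ_Y (deduplicated):
  ∅ × ∅ = {} (∅)
  {p1} × {j} = {(p1,j)}
  {p1} × {l} = {(p1,l)}
  {p2} × {j} = {(p2,j)}
  {p2} × {l} = {(p2,l)}
  {p1} × {j, l} = {(p1,j), (p1,l)}
  {p1, p2} × {j} = {(p1,j), (p2,j)}
  {p1, p2} × {l} = {(p1,l), (p2,l)}
  {p2} × {j, l} = {(p2,j), (p2,l)}
  {p2, p3} × {j} = {(p2,j), (p3,j)}
  {p2, p3} × {l} = {(p2,l), (p3,l)}
  {p1} × {j, k, l} = {(p1,j), (p1,k), (p1,l)}
  {p1, p2, p3} × {j} = {(p1,j), (p2,j), (p3,j)}
  {p1, p2, p3} × {l} = {(p1,l), (p2,l), (p3,l)}
  {p2} × {j, k, l} = {(p2,j), (p2,k), (p2,l)}
  {p1, p2} × {j, l} = {(p1,j), (p1,l), (p2,j), (p2,l)}
  {p2, p3} × {j, l} = {(p2,j), (p2,l), (p3,j), (p3,l)}
  {p1, p2} × {j, k, l} = {(p1,j), (p1,k), (p1,l), (p2,j), (p2,k), (p2,l)}
  {p1, p2, p3} × {j, l} = {(p1,j), (p1,l), (p2,j), (p2,l), (p3,j), (p3,l)}
  {p2, p3} × {j, k, l} = {(p2,j), (p2,k), (p2,l), (p3,j), (p3,k), (p3,l)}
  {p1, p2, p3} × {j, k, l} = {(p1,j), (p1,k), (p1,l), (p2,j), (p2,k), (p2,l), (p3,j), (p3,k), (p3,l)}
These 21 distinct sets form the basis B.
Close under arbitrary unions to get τ_{X×Y}; counting gives |τ_{X×Y}| = 70.


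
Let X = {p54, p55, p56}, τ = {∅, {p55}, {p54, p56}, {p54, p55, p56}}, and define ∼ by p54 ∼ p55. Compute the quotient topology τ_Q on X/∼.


X/∼ = {[p54=p55], [p56]}; |τ_Q| = 2.

Equivalence classes: [p54=p55], [p56].
Quotient map π: X → X/∼ sends p54 ↦ [p54=p55], p55 ↦ [p54=p55], p56 ↦ [p56].
For each subset V ⊆ X/∼, compute π^{-1}(V) ⊆ X and check whether π^{-1}(V) ∈ τ. V is open in τ_Q iff π^{-1}(V) ∈ τ.
  V = {}: π^{-1}(V) = ∅ ∈ τ ✓.
  V = {[p54=p55]}: π^{-1}(V) = {p54, p55} ∉ τ ✗.
  V = {[p56]}: π^{-1}(V) = {p56} ∉ τ ✗.
  V = {[p54=p55], [p56]}: π^{-1}(V) = {p54, p55, p56} ∈ τ ✓.
Open sets in the quotient: τ_Q = {{}, {[p54=p55], [p56]}} (2 elements).


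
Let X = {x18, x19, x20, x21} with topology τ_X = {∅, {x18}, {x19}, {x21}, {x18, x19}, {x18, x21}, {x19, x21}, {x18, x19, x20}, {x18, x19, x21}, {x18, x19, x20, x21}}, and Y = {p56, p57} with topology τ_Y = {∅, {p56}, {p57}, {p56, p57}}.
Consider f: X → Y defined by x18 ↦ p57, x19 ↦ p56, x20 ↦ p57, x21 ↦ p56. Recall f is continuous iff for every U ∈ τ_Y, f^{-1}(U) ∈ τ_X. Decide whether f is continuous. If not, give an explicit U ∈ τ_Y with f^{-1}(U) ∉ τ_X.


f is NOT continuous.

Compute f^{-1}(U) for each U ∈ τ_Y:
  U = ∅: f^{-1}(U) = ∅ ∈ τ_X ✓.
  U = {p56}: f^{-1}(U) = {x19, x21} ∈ τ_X ✓.
  U = {p57}: f^{-1}(U) = {x18, x20} ∉ τ_X ✗.
  U = {p56, p57}: f^{-1}(U) = {x18, x19, x20, x21} ∈ τ_X ✓.
Found U = {p57} with f^{-1}(U) = {x18, x20} not in τ_X. Therefore f is NOT continuous.


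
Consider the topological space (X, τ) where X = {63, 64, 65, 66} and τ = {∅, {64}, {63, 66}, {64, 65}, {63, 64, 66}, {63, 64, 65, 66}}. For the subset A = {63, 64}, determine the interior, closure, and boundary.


int(A) = {64}, cl(A) = {63, 64, 65, 66}, ∂A = {63, 65, 66}.

Closed sets in (X, τ) are complements of opens:
  closed(X, τ) = {∅, {65}, {63, 66}, {64, 65}, {63, 65, 66}, {63, 64, 65, 66}}.
int(A) = ⋃ {U ∈ τ : U ⊆ A}. Opens contained in A: ∅, {64}.
Taking the union of these: int(A) = {64}.
cl(A) = ⋂ {C closed : A ⊆ C}. Closed sets containing A: {63, 64, 65, 66}.
Intersecting these: cl(A) = {63, 64, 65, 66}.
∂A = cl(A) ∖ int(A) = {63, 64, 65, 66} ∖ {64} = {63, 65, 66}.


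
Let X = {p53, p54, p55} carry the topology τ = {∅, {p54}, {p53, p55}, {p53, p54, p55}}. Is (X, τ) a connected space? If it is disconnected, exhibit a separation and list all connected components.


(X, τ) is disconnected; components = [{p54}, {p53, p55}].

Find clopen sets (U ∈ τ with X ∖ U ∈ τ):
  U = ∅, X ∖ U = {p53, p54, p55} — both open, so U is clopen.
  U = {p54}, X ∖ U = {p53, p55} — both open, so U is clopen.
  U = {p53, p55}, X ∖ U = {p54} — both open, so U is clopen.
  U = {p53, p54, p55}, X ∖ U = ∅ — both open, so U is clopen.
Nontrivial clopen(s) exist: e.g. {p53, p55}. So (X, τ) is disconnected.
Compute connected components by grouping points that agree on all clopens:
  component: {p54}
  component: {p53, p55}


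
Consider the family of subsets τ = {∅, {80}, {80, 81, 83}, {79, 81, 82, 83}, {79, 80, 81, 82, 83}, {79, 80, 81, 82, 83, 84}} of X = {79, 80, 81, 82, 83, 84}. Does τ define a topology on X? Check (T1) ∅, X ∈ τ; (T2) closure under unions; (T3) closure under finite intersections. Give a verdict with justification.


τ is NOT a topology on X.

Axiom (T1): ∅ ∈ τ? Yes; X ∈ τ? Yes.
Axiom (T2/T3): check pairwise unions and intersections of members of τ.
Counterexample for (T3): {80, 81, 83} ∩ {79, 81, 82, 83} = {81, 83} ∉ τ. Therefore τ is NOT a topology.


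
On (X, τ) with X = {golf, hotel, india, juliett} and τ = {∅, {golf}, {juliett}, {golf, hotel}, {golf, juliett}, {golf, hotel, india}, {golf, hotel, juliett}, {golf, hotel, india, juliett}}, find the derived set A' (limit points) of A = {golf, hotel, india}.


A' = {hotel, india}

For each x ∈ X, list the open sets U ∈ τ with x ∈ U, then check whether U ∩ (A ∖ {x}) ≠ ∅ for every such U.
  x = golf: open {golf} ∋ x has {golf} ∩ (A ∖ {golf}) = ∅, so x is NOT a limit point.
  x = hotel: opens ∋ x are {golf, hotel}, {golf, hotel, india}, {golf, hotel, juliett}, {golf, hotel, india, juliett}; each meets A ∖ {hotel}, so x IS a limit point.
  x = india: opens ∋ x are {golf, hotel, india}, {golf, hotel, india, juliett}; each meets A ∖ {india}, so x IS a limit point.
  x = juliett: open {juliett} ∋ x has {juliett} ∩ (A ∖ {juliett}) = ∅, so x is NOT a limit point.
Collecting: A' = {hotel, india}.


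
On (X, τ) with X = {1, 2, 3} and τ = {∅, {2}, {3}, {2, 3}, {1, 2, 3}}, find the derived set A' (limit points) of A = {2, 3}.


A' = {1}

For each x ∈ X, list the open sets U ∈ τ with x ∈ U, then check whether U ∩ (A ∖ {x}) ≠ ∅ for every such U.
  x = 1: opens ∋ x are {1, 2, 3}; each meets A ∖ {1}, so x IS a limit point.
  x = 2: open {2} ∋ x has {2} ∩ (A ∖ {2}) = ∅, so x is NOT a limit point.
  x = 3: open {3} ∋ x has {3} ∩ (A ∖ {3}) = ∅, so x is NOT a limit point.
Collecting: A' = {1}.


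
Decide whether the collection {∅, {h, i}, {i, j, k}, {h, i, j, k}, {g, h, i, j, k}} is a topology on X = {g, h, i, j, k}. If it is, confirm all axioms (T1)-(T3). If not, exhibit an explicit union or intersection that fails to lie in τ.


τ is NOT a topology on X.

Axiom (T1): ∅ ∈ τ? Yes; X ∈ τ? Yes.
Axiom (T2/T3): check pairwise unions and intersections of members of τ.
Counterexample for (T3): {h, i} ∩ {i, j, k} = {i} ∉ τ. Therefore τ is NOT a topology.


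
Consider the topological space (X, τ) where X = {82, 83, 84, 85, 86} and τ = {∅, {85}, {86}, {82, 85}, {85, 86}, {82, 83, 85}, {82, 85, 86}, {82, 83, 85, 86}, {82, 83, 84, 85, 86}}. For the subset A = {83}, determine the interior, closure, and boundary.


int(A) = ∅, cl(A) = {83, 84}, ∂A = {83, 84}.

Closed sets in (X, τ) are complements of opens:
  closed(X, τ) = {∅, {84}, {83, 84}, {84, 86}, {82, 83, 84}, {83, 84, 86}, {82, 83, 84, 85}, {82, 83, 84, 86}, {82, 83, 84, 85, 86}}.
int(A) = ⋃ {U ∈ τ : U ⊆ A}. Opens contained in A: ∅.
Taking the union of these: int(A) = ∅.
cl(A) = ⋂ {C closed : A ⊆ C}. Closed sets containing A: {83, 84}, {82, 83, 84}, {83, 84, 86}, {82, 83, 84, 85}, {82, 83, 84, 86}, {82, 83, 84, 85, 86}.
Intersecting these: cl(A) = {83, 84}.
∂A = cl(A) ∖ int(A) = {83, 84} ∖ ∅ = {83, 84}.


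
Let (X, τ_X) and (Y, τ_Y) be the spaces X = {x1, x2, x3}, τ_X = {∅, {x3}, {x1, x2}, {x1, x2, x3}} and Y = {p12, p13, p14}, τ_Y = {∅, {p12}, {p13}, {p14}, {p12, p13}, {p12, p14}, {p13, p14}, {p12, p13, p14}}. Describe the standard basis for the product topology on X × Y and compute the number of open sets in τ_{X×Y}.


Basis B = {∅ × ∅, {x3} × {p12}, {x3} × {p13}, {x3} × {p14}, {x1, x2} × {p12}, {x1, x2} × {p13}, {x1, x2} × {p14}, {x3} × {p12, p13}, {x3} × {p12, p14}, {x3} × {p13, p14}, {x1, x2, x3} × {p12}, {x1, x2, x3} × {p13}, {x1, x2, x3} × {p14}, {x3} × {p12, p13, p14}, {x1, x2} × {p12, p13}, {x1, x2} × {p12, p14}, {x1, x2} × {p13, p14}, {x1, x2} × {p12, p13, p14}, {x1, x2, x3} × {p12, p13}, {x1, x2, x3} × {p12, p14}, {x1, x2, x3} × {p13, p14}, {x1, x2, x3} × {p12, p13, p14}}; |τ_{X×Y}| = 64.

Enumerate products U × V with U ∈ τ_X, V ∈ τ_Y (deduplicated):
  ∅ × ∅ = {} (∅)
  {x3} × {p12} = {(x3,p12)}
  {x3} × {p13} = {(x3,p13)}
  {x3} × {p14} = {(x3,p14)}
  {x1, x2} × {p12} = {(x1,p12), (x2,p12)}
  {x1, x2} × {p13} = {(x1,p13), (x2,p13)}
  {x1, x2} × {p14} = {(x1,p14), (x2,p14)}
  {x3} × {p12, p13} = {(x3,p12), (x3,p13)}
  {x3} × {p12, p14} = {(x3,p12), (x3,p14)}
  {x3} × {p13, p14} = {(x3,p13), (x3,p14)}
  {x1, x2, x3} × {p12} = {(x1,p12), (x2,p12), (x3,p12)}
  {x1, x2, x3} × {p13} = {(x1,p13), (x2,p13), (x3,p13)}
  {x1, x2, x3} × {p14} = {(x1,p14), (x2,p14), (x3,p14)}
  {x3} × {p12, p13, p14} = {(x3,p12), (x3,p13), (x3,p14)}
  {x1, x2} × {p12, p13} = {(x1,p12), (x1,p13), (x2,p12), (x2,p13)}
  {x1, x2} × {p12, p14} = {(x1,p12), (x1,p14), (x2,p12), (x2,p14)}
  {x1, x2} × {p13, p14} = {(x1,p13), (x1,p14), (x2,p13), (x2,p14)}
  {x1, x2} × {p12, p13, p14} = {(x1,p12), (x1,p13), (x1,p14), (x2,p12), (x2,p13), (x2,p14)}
  {x1, x2, x3} × {p12, p13} = {(x1,p12), (x1,p13), (x2,p12), (x2,p13), (x3,p12), (x3,p13)}
  {x1, x2, x3} × {p12, p14} = {(x1,p12), (x1,p14), (x2,p12), (x2,p14), (x3,p12), (x3,p14)}
  {x1, x2, x3} × {p13, p14} = {(x1,p13), (x1,p14), (x2,p13), (x2,p14), (x3,p13), (x3,p14)}
  {x1, x2, x3} × {p12, p13, p14} = {(x1,p12), (x1,p13), (x1,p14), (x2,p12), (x2,p13), (x2,p14), (x3,p12), (x3,p13), (x3,p14)}
These 22 distinct sets form the basis B.
Close under arbitrary unions to get τ_{X×Y}; counting gives |τ_{X×Y}| = 64.


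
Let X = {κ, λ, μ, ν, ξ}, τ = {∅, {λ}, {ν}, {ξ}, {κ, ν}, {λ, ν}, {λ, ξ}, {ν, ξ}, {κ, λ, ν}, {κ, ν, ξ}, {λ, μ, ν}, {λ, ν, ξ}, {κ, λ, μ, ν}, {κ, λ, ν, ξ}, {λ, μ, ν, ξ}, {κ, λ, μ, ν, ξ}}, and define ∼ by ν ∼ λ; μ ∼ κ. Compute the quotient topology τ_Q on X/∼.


X/∼ = {[κ=μ], [λ=ν], [ξ]}; |τ_Q| = 6.

Equivalence classes: [κ=μ], [λ=ν], [ξ].
Quotient map π: X → X/∼ sends κ ↦ [κ=μ], λ ↦ [λ=ν], μ ↦ [κ=μ], ν ↦ [λ=ν], ξ ↦ [ξ].
For each subset V ⊆ X/∼, compute π^{-1}(V) ⊆ X and check whether π^{-1}(V) ∈ τ. V is open in τ_Q iff π^{-1}(V) ∈ τ.
  V = {}: π^{-1}(V) = ∅ ∈ τ ✓.
  V = {[κ=μ]}: π^{-1}(V) = {κ, μ} ∉ τ ✗.
  V = {[λ=ν]}: π^{-1}(V) = {λ, ν} ∈ τ ✓.
  V = {[κ=μ], [λ=ν]}: π^{-1}(V) = {κ, λ, μ, ν} ∈ τ ✓.
  V = {[ξ]}: π^{-1}(V) = {ξ} ∈ τ ✓.
  V = {[κ=μ], [ξ]}: π^{-1}(V) = {κ, μ, ξ} ∉ τ ✗.
  V = {[λ=ν], [ξ]}: π^{-1}(V) = {λ, ν, ξ} ∈ τ ✓.
  V = {[κ=μ], [λ=ν], [ξ]}: π^{-1}(V) = {κ, λ, μ, ν, ξ} ∈ τ ✓.
Open sets in the quotient: τ_Q = {{}, {[λ=ν]}, {[κ=μ], [λ=ν]}, {[ξ]}, {[λ=ν], [ξ]}, {[κ=μ], [λ=ν], [ξ]}} (6 elements).


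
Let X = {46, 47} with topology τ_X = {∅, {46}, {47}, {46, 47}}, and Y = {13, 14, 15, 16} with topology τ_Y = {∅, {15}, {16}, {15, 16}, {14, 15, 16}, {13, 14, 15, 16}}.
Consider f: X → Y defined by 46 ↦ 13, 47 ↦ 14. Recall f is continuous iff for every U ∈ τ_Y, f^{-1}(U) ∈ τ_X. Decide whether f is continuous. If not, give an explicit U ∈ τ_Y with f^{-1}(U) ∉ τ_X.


f IS continuous.

Compute f^{-1}(U) for each U ∈ τ_Y:
  U = ∅: f^{-1}(U) = ∅ ∈ τ_X ✓.
  U = {15}: f^{-1}(U) = ∅ ∈ τ_X ✓.
  U = {16}: f^{-1}(U) = ∅ ∈ τ_X ✓.
  U = {15, 16}: f^{-1}(U) = ∅ ∈ τ_X ✓.
  U = {14, 15, 16}: f^{-1}(U) = {47} ∈ τ_X ✓.
  U = {13, 14, 15, 16}: f^{-1}(U) = {46, 47} ∈ τ_X ✓.
Every preimage lies in τ_X, so f IS continuous.


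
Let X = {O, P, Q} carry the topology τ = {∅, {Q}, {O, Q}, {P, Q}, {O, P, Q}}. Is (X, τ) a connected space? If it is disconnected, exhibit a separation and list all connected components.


(X, τ) is connected.

Find clopen sets (U ∈ τ with X ∖ U ∈ τ):
  U = ∅, X ∖ U = {O, P, Q} — both open, so U is clopen.
  U = {O, P, Q}, X ∖ U = ∅ — both open, so U is clopen.
Only trivial clopens (∅ and X) exist, so (X, τ) is connected.
Compute connected components by grouping points that agree on all clopens:
  component: {O, P, Q}


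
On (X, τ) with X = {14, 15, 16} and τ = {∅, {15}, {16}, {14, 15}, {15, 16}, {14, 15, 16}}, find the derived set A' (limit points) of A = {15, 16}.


A' = {14}

For each x ∈ X, list the open sets U ∈ τ with x ∈ U, then check whether U ∩ (A ∖ {x}) ≠ ∅ for every such U.
  x = 14: opens ∋ x are {14, 15}, {14, 15, 16}; each meets A ∖ {14}, so x IS a limit point.
  x = 15: open {15} ∋ x has {15} ∩ (A ∖ {15}) = ∅, so x is NOT a limit point.
  x = 16: open {16} ∋ x has {16} ∩ (A ∖ {16}) = ∅, so x is NOT a limit point.
Collecting: A' = {14}.


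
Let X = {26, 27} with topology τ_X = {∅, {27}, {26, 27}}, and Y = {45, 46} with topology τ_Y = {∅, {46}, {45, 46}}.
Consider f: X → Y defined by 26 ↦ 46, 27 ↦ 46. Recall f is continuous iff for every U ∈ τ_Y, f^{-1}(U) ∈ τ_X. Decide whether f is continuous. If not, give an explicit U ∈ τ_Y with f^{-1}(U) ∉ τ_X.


f IS continuous.

Compute f^{-1}(U) for each U ∈ τ_Y:
  U = ∅: f^{-1}(U) = ∅ ∈ τ_X ✓.
  U = {46}: f^{-1}(U) = {26, 27} ∈ τ_X ✓.
  U = {45, 46}: f^{-1}(U) = {26, 27} ∈ τ_X ✓.
Every preimage lies in τ_X, so f IS continuous.


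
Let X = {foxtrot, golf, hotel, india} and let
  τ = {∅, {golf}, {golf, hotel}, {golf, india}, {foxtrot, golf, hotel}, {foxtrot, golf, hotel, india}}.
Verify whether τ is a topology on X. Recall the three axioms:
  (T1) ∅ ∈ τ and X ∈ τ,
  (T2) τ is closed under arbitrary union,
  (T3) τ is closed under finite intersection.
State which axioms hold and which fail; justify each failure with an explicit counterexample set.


τ is NOT a topology on X.

Axiom (T1): ∅ ∈ τ? Yes; X ∈ τ? Yes.
Axiom (T2/T3): check pairwise unions and intersections of members of τ.
Counterexample for (T2): {golf, hotel} ∪ {golf, india} = {golf, hotel, india} ∉ τ. Therefore τ is NOT a topology.


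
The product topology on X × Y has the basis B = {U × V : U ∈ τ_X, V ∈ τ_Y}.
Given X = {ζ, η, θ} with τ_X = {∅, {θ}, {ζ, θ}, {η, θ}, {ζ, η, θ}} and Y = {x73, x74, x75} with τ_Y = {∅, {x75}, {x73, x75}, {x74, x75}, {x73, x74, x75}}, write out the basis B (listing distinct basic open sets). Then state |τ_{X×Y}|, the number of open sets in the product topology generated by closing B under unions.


Basis B = {∅ × ∅, {θ} × {x75}, {ζ, θ} × {x75}, {η, θ} × {x75}, {θ} × {x73, x75}, {θ} × {x74, x75}, {ζ, η, θ} × {x75}, {θ} × {x73, x74, x75}, {ζ, θ} × {x73, x75}, {ζ, θ} × {x74, x75}, {η, θ} × {x73, x75}, {η, θ} × {x74, x75}, {ζ, θ} × {x73, x74, x75}, {ζ, η, θ} × {x73, x75}, {ζ, η, θ} × {x74, x75}, {η, θ} × {x73, x74, x75}, {ζ, η, θ} × {x73, x74, x75}}; |τ_{X×Y}| = 48.

Enumerate products U × V with U ∈ τ_X, V ∈ τ_Y (deduplicated):
  ∅ × ∅ = {} (∅)
  {θ} × {x75} = {(θ,x75)}
  {ζ, θ} × {x75} = {(ζ,x75), (θ,x75)}
  {η, θ} × {x75} = {(η,x75), (θ,x75)}
  {θ} × {x73, x75} = {(θ,x73), (θ,x75)}
  {θ} × {x74, x75} = {(θ,x74), (θ,x75)}
  {ζ, η, θ} × {x75} = {(ζ,x75), (η,x75), (θ,x75)}
  {θ} × {x73, x74, x75} = {(θ,x73), (θ,x74), (θ,x75)}
  {ζ, θ} × {x73, x75} = {(ζ,x73), (ζ,x75), (θ,x73), (θ,x75)}
  {ζ, θ} × {x74, x75} = {(ζ,x74), (ζ,x75), (θ,x74), (θ,x75)}
  {η, θ} × {x73, x75} = {(η,x73), (η,x75), (θ,x73), (θ,x75)}
  {η, θ} × {x74, x75} = {(η,x74), (η,x75), (θ,x74), (θ,x75)}
  {ζ, θ} × {x73, x74, x75} = {(ζ,x73), (ζ,x74), (ζ,x75), (θ,x73), (θ,x74), (θ,x75)}
  {ζ, η, θ} × {x73, x75} = {(ζ,x73), (ζ,x75), (η,x73), (η,x75), (θ,x73), (θ,x75)}
  {ζ, η, θ} × {x74, x75} = {(ζ,x74), (ζ,x75), (η,x74), (η,x75), (θ,x74), (θ,x75)}
  {η, θ} × {x73, x74, x75} = {(η,x73), (η,x74), (η,x75), (θ,x73), (θ,x74), (θ,x75)}
  {ζ, η, θ} × {x73, x74, x75} = {(ζ,x73), (ζ,x74), (ζ,x75), (η,x73), (η,x74), (η,x75), (θ,x73), (θ,x74), (θ,x75)}
These 17 distinct sets form the basis B.
Close under arbitrary unions to get τ_{X×Y}; counting gives |τ_{X×Y}| = 48.


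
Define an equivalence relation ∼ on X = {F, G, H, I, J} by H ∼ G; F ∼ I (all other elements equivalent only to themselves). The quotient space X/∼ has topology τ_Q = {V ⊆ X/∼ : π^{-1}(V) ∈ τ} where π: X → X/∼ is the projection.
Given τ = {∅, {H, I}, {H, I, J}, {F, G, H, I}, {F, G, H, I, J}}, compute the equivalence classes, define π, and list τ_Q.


X/∼ = {[F=I], [G=H], [J]}; |τ_Q| = 3.

Equivalence classes: [F=I], [G=H], [J].
Quotient map π: X → X/∼ sends F ↦ [F=I], G ↦ [G=H], H ↦ [G=H], I ↦ [F=I], J ↦ [J].
For each subset V ⊆ X/∼, compute π^{-1}(V) ⊆ X and check whether π^{-1}(V) ∈ τ. V is open in τ_Q iff π^{-1}(V) ∈ τ.
  V = {}: π^{-1}(V) = ∅ ∈ τ ✓.
  V = {[F=I]}: π^{-1}(V) = {F, I} ∉ τ ✗.
  V = {[G=H]}: π^{-1}(V) = {G, H} ∉ τ ✗.
  V = {[F=I], [G=H]}: π^{-1}(V) = {F, G, H, I} ∈ τ ✓.
  V = {[J]}: π^{-1}(V) = {J} ∉ τ ✗.
  V = {[F=I], [J]}: π^{-1}(V) = {F, I, J} ∉ τ ✗.
  V = {[G=H], [J]}: π^{-1}(V) = {G, H, J} ∉ τ ✗.
  V = {[F=I], [G=H], [J]}: π^{-1}(V) = {F, G, H, I, J} ∈ τ ✓.
Open sets in the quotient: τ_Q = {{}, {[F=I], [G=H]}, {[F=I], [G=H], [J]}} (3 elements).


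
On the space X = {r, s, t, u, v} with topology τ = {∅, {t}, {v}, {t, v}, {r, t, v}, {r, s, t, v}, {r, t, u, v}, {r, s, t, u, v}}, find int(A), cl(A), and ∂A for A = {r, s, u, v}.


int(A) = {v}, cl(A) = {r, s, u, v}, ∂A = {r, s, u}.

Closed sets in (X, τ) are complements of opens:
  closed(X, τ) = {∅, {s}, {u}, {s, u}, {r, s, u}, {r, s, t, u}, {r, s, u, v}, {r, s, t, u, v}}.
int(A) = ⋃ {U ∈ τ : U ⊆ A}. Opens contained in A: ∅, {v}.
Taking the union of these: int(A) = {v}.
cl(A) = ⋂ {C closed : A ⊆ C}. Closed sets containing A: {r, s, u, v}, {r, s, t, u, v}.
Intersecting these: cl(A) = {r, s, u, v}.
∂A = cl(A) ∖ int(A) = {r, s, u, v} ∖ {v} = {r, s, u}.


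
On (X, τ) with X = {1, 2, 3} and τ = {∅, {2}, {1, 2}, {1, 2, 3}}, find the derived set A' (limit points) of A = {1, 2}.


A' = {1, 3}

For each x ∈ X, list the open sets U ∈ τ with x ∈ U, then check whether U ∩ (A ∖ {x}) ≠ ∅ for every such U.
  x = 1: opens ∋ x are {1, 2}, {1, 2, 3}; each meets A ∖ {1}, so x IS a limit point.
  x = 2: open {2} ∋ x has {2} ∩ (A ∖ {2}) = ∅, so x is NOT a limit point.
  x = 3: opens ∋ x are {1, 2, 3}; each meets A ∖ {3}, so x IS a limit point.
Collecting: A' = {1, 3}.


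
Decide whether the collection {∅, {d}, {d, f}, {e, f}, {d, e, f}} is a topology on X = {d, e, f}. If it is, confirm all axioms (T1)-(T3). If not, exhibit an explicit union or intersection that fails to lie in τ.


τ is NOT a topology on X.

Axiom (T1): ∅ ∈ τ? Yes; X ∈ τ? Yes.
Axiom (T2/T3): check pairwise unions and intersections of members of τ.
Counterexample for (T3): {d, f} ∩ {e, f} = {f} ∉ τ. Therefore τ is NOT a topology.


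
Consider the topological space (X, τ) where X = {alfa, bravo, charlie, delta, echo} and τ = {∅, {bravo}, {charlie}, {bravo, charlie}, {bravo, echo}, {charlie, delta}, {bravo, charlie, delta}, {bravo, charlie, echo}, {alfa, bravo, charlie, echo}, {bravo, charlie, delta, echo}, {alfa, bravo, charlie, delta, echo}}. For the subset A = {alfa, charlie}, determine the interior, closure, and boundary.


int(A) = {charlie}, cl(A) = {alfa, charlie, delta}, ∂A = {alfa, delta}.

Closed sets in (X, τ) are complements of opens:
  closed(X, τ) = {∅, {alfa}, {delta}, {alfa, delta}, {alfa, echo}, {alfa, bravo, echo}, {alfa, charlie, delta}, {alfa, delta, echo}, {alfa, bravo, delta, echo}, {alfa, charlie, delta, echo}, {alfa, bravo, charlie, delta, echo}}.
int(A) = ⋃ {U ∈ τ : U ⊆ A}. Opens contained in A: ∅, {charlie}.
Taking the union of these: int(A) = {charlie}.
cl(A) = ⋂ {C closed : A ⊆ C}. Closed sets containing A: {alfa, charlie, delta}, {alfa, charlie, delta, echo}, {alfa, bravo, charlie, delta, echo}.
Intersecting these: cl(A) = {alfa, charlie, delta}.
∂A = cl(A) ∖ int(A) = {alfa, charlie, delta} ∖ {charlie} = {alfa, delta}.


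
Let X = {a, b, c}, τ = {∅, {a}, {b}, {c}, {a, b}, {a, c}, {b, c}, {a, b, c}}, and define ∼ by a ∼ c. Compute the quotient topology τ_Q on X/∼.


X/∼ = {[a=c], [b]}; |τ_Q| = 4.

Equivalence classes: [a=c], [b].
Quotient map π: X → X/∼ sends a ↦ [a=c], b ↦ [b], c ↦ [a=c].
For each subset V ⊆ X/∼, compute π^{-1}(V) ⊆ X and check whether π^{-1}(V) ∈ τ. V is open in τ_Q iff π^{-1}(V) ∈ τ.
  V = {}: π^{-1}(V) = ∅ ∈ τ ✓.
  V = {[a=c]}: π^{-1}(V) = {a, c} ∈ τ ✓.
  V = {[b]}: π^{-1}(V) = {b} ∈ τ ✓.
  V = {[a=c], [b]}: π^{-1}(V) = {a, b, c} ∈ τ ✓.
Open sets in the quotient: τ_Q = {{}, {[a=c]}, {[b]}, {[a=c], [b]}} (4 elements).


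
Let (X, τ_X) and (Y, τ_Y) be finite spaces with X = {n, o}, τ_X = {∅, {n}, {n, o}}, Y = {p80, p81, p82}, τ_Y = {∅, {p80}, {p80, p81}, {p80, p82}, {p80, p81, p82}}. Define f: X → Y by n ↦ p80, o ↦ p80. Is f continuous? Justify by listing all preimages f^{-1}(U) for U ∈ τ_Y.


f IS continuous.

Compute f^{-1}(U) for each U ∈ τ_Y:
  U = ∅: f^{-1}(U) = ∅ ∈ τ_X ✓.
  U = {p80}: f^{-1}(U) = {n, o} ∈ τ_X ✓.
  U = {p80, p81}: f^{-1}(U) = {n, o} ∈ τ_X ✓.
  U = {p80, p82}: f^{-1}(U) = {n, o} ∈ τ_X ✓.
  U = {p80, p81, p82}: f^{-1}(U) = {n, o} ∈ τ_X ✓.
Every preimage lies in τ_X, so f IS continuous.


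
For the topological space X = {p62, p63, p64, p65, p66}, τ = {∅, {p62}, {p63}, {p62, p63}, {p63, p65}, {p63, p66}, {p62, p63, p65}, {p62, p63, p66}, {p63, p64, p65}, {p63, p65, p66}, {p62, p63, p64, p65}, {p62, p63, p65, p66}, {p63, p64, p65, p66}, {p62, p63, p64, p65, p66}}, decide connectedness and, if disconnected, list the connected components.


(X, τ) is disconnected; components = [{p62}, {p63, p64, p65, p66}].

Find clopen sets (U ∈ τ with X ∖ U ∈ τ):
  U = ∅, X ∖ U = {p62, p63, p64, p65, p66} — both open, so U is clopen.
  U = {p62}, X ∖ U = {p63, p64, p65, p66} — both open, so U is clopen.
  U = {p63, p64, p65, p66}, X ∖ U = {p62} — both open, so U is clopen.
  U = {p62, p63, p64, p65, p66}, X ∖ U = ∅ — both open, so U is clopen.
Nontrivial clopen(s) exist: e.g. {p63, p64, p65, p66}. So (X, τ) is disconnected.
Compute connected components by grouping points that agree on all clopens:
  component: {p62}
  component: {p63, p64, p65, p66}


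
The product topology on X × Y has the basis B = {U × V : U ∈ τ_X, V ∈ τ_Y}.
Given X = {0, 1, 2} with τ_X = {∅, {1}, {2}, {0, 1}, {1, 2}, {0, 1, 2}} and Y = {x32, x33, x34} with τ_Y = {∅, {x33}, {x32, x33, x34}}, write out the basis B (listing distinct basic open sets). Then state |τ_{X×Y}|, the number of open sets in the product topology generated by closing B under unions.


Basis B = {∅ × ∅, {1} × {x33}, {2} × {x33}, {0, 1} × {x33}, {1, 2} × {x33}, {0, 1, 2} × {x33}, {1} × {x32, x33, x34}, {2} × {x32, x33, x34}, {0, 1} × {x32, x33, x34}, {1, 2} × {x32, x33, x34}, {0, 1, 2} × {x32, x33, x34}}; |τ_{X×Y}| = 18.

Enumerate products U × V with U ∈ τ_X, V ∈ τ_Y (deduplicated):
  ∅ × ∅ = {} (∅)
  {1} × {x33} = {(1,x33)}
  {2} × {x33} = {(2,x33)}
  {0, 1} × {x33} = {(0,x33), (1,x33)}
  {1, 2} × {x33} = {(1,x33), (2,x33)}
  {0, 1, 2} × {x33} = {(0,x33), (1,x33), (2,x33)}
  {1} × {x32, x33, x34} = {(1,x32), (1,x33), (1,x34)}
  {2} × {x32, x33, x34} = {(2,x32), (2,x33), (2,x34)}
  {0, 1} × {x32, x33, x34} = {(0,x32), (0,x33), (0,x34), (1,x32), (1,x33), (1,x34)}
  {1, 2} × {x32, x33, x34} = {(1,x32), (1,x33), (1,x34), (2,x32), (2,x33), (2,x34)}
  {0, 1, 2} × {x32, x33, x34} = {(0,x32), (0,x33), (0,x34), (1,x32), (1,x33), (1,x34), (2,x32), (2,x33), (2,x34)}
These 11 distinct sets form the basis B.
Close under arbitrary unions to get τ_{X×Y}; counting gives |τ_{X×Y}| = 18.


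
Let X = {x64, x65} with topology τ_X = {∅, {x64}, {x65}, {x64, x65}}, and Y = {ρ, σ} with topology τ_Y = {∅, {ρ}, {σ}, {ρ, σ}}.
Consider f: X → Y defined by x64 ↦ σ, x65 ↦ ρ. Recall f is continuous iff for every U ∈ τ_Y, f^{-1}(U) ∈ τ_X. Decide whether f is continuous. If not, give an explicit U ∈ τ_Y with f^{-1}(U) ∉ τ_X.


f IS continuous.

Compute f^{-1}(U) for each U ∈ τ_Y:
  U = ∅: f^{-1}(U) = ∅ ∈ τ_X ✓.
  U = {ρ}: f^{-1}(U) = {x65} ∈ τ_X ✓.
  U = {σ}: f^{-1}(U) = {x64} ∈ τ_X ✓.
  U = {ρ, σ}: f^{-1}(U) = {x64, x65} ∈ τ_X ✓.
Every preimage lies in τ_X, so f IS continuous.


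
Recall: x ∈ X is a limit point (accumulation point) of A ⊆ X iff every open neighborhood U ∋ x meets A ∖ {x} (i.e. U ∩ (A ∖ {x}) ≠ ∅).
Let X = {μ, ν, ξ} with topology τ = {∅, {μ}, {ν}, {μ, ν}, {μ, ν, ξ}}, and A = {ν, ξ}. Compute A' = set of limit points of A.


A' = {ξ}

For each x ∈ X, list the open sets U ∈ τ with x ∈ U, then check whether U ∩ (A ∖ {x}) ≠ ∅ for every such U.
  x = μ: open {μ} ∋ x has {μ} ∩ (A ∖ {μ}) = ∅, so x is NOT a limit point.
  x = ν: open {ν} ∋ x has {ν} ∩ (A ∖ {ν}) = ∅, so x is NOT a limit point.
  x = ξ: opens ∋ x are {μ, ν, ξ}; each meets A ∖ {ξ}, so x IS a limit point.
Collecting: A' = {ξ}.


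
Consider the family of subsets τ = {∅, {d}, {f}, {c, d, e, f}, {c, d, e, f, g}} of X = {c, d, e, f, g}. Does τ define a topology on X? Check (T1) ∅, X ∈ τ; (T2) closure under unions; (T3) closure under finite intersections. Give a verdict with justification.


τ is NOT a topology on X.

Axiom (T1): ∅ ∈ τ? Yes; X ∈ τ? Yes.
Axiom (T2/T3): check pairwise unions and intersections of members of τ.
Counterexample for (T2): {d} ∪ {f} = {d, f} ∉ τ. Therefore τ is NOT a topology.


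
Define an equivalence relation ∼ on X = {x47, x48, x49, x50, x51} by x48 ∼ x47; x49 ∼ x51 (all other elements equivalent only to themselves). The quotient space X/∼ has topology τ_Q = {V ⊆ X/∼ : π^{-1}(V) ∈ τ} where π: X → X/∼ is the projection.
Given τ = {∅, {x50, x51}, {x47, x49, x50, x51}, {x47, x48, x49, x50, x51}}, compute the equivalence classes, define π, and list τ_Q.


X/∼ = {[x47=x48], [x49=x51], [x50]}; |τ_Q| = 2.

Equivalence classes: [x47=x48], [x49=x51], [x50].
Quotient map π: X → X/∼ sends x47 ↦ [x47=x48], x48 ↦ [x47=x48], x49 ↦ [x49=x51], x50 ↦ [x50], x51 ↦ [x49=x51].
For each subset V ⊆ X/∼, compute π^{-1}(V) ⊆ X and check whether π^{-1}(V) ∈ τ. V is open in τ_Q iff π^{-1}(V) ∈ τ.
  V = {}: π^{-1}(V) = ∅ ∈ τ ✓.
  V = {[x47=x48]}: π^{-1}(V) = {x47, x48} ∉ τ ✗.
  V = {[x49=x51]}: π^{-1}(V) = {x49, x51} ∉ τ ✗.
  V = {[x47=x48], [x49=x51]}: π^{-1}(V) = {x47, x48, x49, x51} ∉ τ ✗.
  V = {[x50]}: π^{-1}(V) = {x50} ∉ τ ✗.
  V = {[x47=x48], [x50]}: π^{-1}(V) = {x47, x48, x50} ∉ τ ✗.
  V = {[x49=x51], [x50]}: π^{-1}(V) = {x49, x50, x51} ∉ τ ✗.
  V = {[x47=x48], [x49=x51], [x50]}: π^{-1}(V) = {x47, x48, x49, x50, x51} ∈ τ ✓.
Open sets in the quotient: τ_Q = {{}, {[x47=x48], [x49=x51], [x50]}} (2 elements).


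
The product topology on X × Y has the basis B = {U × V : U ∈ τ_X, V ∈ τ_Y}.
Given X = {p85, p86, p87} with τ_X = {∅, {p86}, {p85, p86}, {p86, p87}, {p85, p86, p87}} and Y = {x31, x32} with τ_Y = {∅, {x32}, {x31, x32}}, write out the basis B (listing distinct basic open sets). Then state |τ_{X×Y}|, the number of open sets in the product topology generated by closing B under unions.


Basis B = {∅ × ∅, {p86} × {x32}, {p85, p86} × {x32}, {p86} × {x31, x32}, {p86, p87} × {x32}, {p85, p86, p87} × {x32}, {p85, p86} × {x31, x32}, {p86, p87} × {x31, x32}, {p85, p86, p87} × {x31, x32}}; |τ_{X×Y}| = 14.

Enumerate products U × V with U ∈ τ_X, V ∈ τ_Y (deduplicated):
  ∅ × ∅ = {} (∅)
  {p86} × {x32} = {(p86,x32)}
  {p85, p86} × {x32} = {(p85,x32), (p86,x32)}
  {p86} × {x31, x32} = {(p86,x31), (p86,x32)}
  {p86, p87} × {x32} = {(p86,x32), (p87,x32)}
  {p85, p86, p87} × {x32} = {(p85,x32), (p86,x32), (p87,x32)}
  {p85, p86} × {x31, x32} = {(p85,x31), (p85,x32), (p86,x31), (p86,x32)}
  {p86, p87} × {x31, x32} = {(p86,x31), (p86,x32), (p87,x31), (p87,x32)}
  {p85, p86, p87} × {x31, x32} = {(p85,x31), (p85,x32), (p86,x31), (p86,x32), (p87,x31), (p87,x32)}
These 9 distinct sets form the basis B.
Close under arbitrary unions to get τ_{X×Y}; counting gives |τ_{X×Y}| = 14.


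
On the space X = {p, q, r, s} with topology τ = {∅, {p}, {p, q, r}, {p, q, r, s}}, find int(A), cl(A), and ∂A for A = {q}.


int(A) = ∅, cl(A) = {q, r, s}, ∂A = {q, r, s}.

Closed sets in (X, τ) are complements of opens:
  closed(X, τ) = {∅, {s}, {q, r, s}, {p, q, r, s}}.
int(A) = ⋃ {U ∈ τ : U ⊆ A}. Opens contained in A: ∅.
Taking the union of these: int(A) = ∅.
cl(A) = ⋂ {C closed : A ⊆ C}. Closed sets containing A: {q, r, s}, {p, q, r, s}.
Intersecting these: cl(A) = {q, r, s}.
∂A = cl(A) ∖ int(A) = {q, r, s} ∖ ∅ = {q, r, s}.


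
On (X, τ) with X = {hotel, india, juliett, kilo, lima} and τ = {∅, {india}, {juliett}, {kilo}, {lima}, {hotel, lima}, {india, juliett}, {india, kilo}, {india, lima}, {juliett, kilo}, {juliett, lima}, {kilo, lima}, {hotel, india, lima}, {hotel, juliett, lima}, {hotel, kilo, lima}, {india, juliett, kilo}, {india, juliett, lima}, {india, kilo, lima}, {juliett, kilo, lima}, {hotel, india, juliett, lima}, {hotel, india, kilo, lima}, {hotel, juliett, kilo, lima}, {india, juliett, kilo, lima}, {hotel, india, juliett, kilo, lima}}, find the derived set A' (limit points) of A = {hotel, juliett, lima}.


A' = {hotel}

For each x ∈ X, list the open sets U ∈ τ with x ∈ U, then check whether U ∩ (A ∖ {x}) ≠ ∅ for every such U.
  x = hotel: opens ∋ x are {hotel, lima}, {hotel, india, lima}, {hotel, juliett, lima}, {hotel, kilo, lima}, {hotel, india, juliett, lima}, {hotel, india, kilo, lima}, {hotel, juliett, kilo, lima}, {hotel, india, juliett, kilo, lima}; each meets A ∖ {hotel}, so x IS a limit point.
  x = india: open {india} ∋ x has {india} ∩ (A ∖ {india}) = ∅, so x is NOT a limit point.
  x = juliett: open {juliett} ∋ x has {juliett} ∩ (A ∖ {juliett}) = ∅, so x is NOT a limit point.
  x = kilo: open {kilo} ∋ x has {kilo} ∩ (A ∖ {kilo}) = ∅, so x is NOT a limit point.
  x = lima: open {lima} ∋ x has {lima} ∩ (A ∖ {lima}) = ∅, so x is NOT a limit point.
Collecting: A' = {hotel}.


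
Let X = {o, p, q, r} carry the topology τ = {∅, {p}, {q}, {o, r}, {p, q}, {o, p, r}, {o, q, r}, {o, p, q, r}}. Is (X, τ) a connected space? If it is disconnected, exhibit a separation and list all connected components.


(X, τ) is disconnected; components = [{p}, {q}, {o, r}].

Find clopen sets (U ∈ τ with X ∖ U ∈ τ):
  U = ∅, X ∖ U = {o, p, q, r} — both open, so U is clopen.
  U = {p}, X ∖ U = {o, q, r} — both open, so U is clopen.
  U = {q}, X ∖ U = {o, p, r} — both open, so U is clopen.
  U = {o, r}, X ∖ U = {p, q} — both open, so U is clopen.
  U = {p, q}, X ∖ U = {o, r} — both open, so U is clopen.
  U = {o, p, r}, X ∖ U = {q} — both open, so U is clopen.
  U = {o, q, r}, X ∖ U = {p} — both open, so U is clopen.
  U = {o, p, q, r}, X ∖ U = ∅ — both open, so U is clopen.
Nontrivial clopen(s) exist: e.g. {q}. So (X, τ) is disconnected.
Compute connected components by grouping points that agree on all clopens:
  component: {p}
  component: {q}
  component: {o, r}


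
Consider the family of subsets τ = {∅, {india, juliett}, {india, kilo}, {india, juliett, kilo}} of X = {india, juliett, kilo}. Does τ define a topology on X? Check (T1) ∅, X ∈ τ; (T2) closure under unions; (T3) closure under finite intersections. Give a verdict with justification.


τ is NOT a topology on X.

Axiom (T1): ∅ ∈ τ? Yes; X ∈ τ? Yes.
Axiom (T2/T3): check pairwise unions and intersections of members of τ.
Counterexample for (T3): {india, juliett} ∩ {india, kilo} = {india} ∉ τ. Therefore τ is NOT a topology.


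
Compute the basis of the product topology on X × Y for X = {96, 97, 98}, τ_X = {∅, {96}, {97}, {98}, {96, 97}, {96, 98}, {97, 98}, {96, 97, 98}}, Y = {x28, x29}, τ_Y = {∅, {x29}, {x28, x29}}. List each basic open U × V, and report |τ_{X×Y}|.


Basis B = {∅ × ∅, {96} × {x29}, {97} × {x29}, {98} × {x29}, {96} × {x28, x29}, {96, 97} × {x29}, {96, 98} × {x29}, {97} × {x28, x29}, {97, 98} × {x29}, {98} × {x28, x29}, {96, 97, 98} × {x29}, {96, 97} × {x28, x29}, {96, 98} × {x28, x29}, {97, 98} × {x28, x29}, {96, 97, 98} × {x28, x29}}; |τ_{X×Y}| = 27.

Enumerate products U × V with U ∈ τ_X, V ∈ τ_Y (deduplicated):
  ∅ × ∅ = {} (∅)
  {96} × {x29} = {(96,x29)}
  {97} × {x29} = {(97,x29)}
  {98} × {x29} = {(98,x29)}
  {96} × {x28, x29} = {(96,x28), (96,x29)}
  {96, 97} × {x29} = {(96,x29), (97,x29)}
  {96, 98} × {x29} = {(96,x29), (98,x29)}
  {97} × {x28, x29} = {(97,x28), (97,x29)}
  {97, 98} × {x29} = {(97,x29), (98,x29)}
  {98} × {x28, x29} = {(98,x28), (98,x29)}
  {96, 97, 98} × {x29} = {(96,x29), (97,x29), (98,x29)}
  {96, 97} × {x28, x29} = {(96,x28), (96,x29), (97,x28), (97,x29)}
  {96, 98} × {x28, x29} = {(96,x28), (96,x29), (98,x28), (98,x29)}
  {97, 98} × {x28, x29} = {(97,x28), (97,x29), (98,x28), (98,x29)}
  {96, 97, 98} × {x28, x29} = {(96,x28), (96,x29), (97,x28), (97,x29), (98,x28), (98,x29)}
These 15 distinct sets form the basis B.
Close under arbitrary unions to get τ_{X×Y}; counting gives |τ_{X×Y}| = 27.


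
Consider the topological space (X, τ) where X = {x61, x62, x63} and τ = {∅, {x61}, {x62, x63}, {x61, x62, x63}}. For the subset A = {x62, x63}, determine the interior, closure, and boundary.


int(A) = {x62, x63}, cl(A) = {x62, x63}, ∂A = ∅.

Closed sets in (X, τ) are complements of opens:
  closed(X, τ) = {∅, {x61}, {x62, x63}, {x61, x62, x63}}.
int(A) = ⋃ {U ∈ τ : U ⊆ A}. Opens contained in A: ∅, {x62, x63}.
Taking the union of these: int(A) = {x62, x63}.
cl(A) = ⋂ {C closed : A ⊆ C}. Closed sets containing A: {x62, x63}, {x61, x62, x63}.
Intersecting these: cl(A) = {x62, x63}.
∂A = cl(A) ∖ int(A) = {x62, x63} ∖ {x62, x63} = ∅.


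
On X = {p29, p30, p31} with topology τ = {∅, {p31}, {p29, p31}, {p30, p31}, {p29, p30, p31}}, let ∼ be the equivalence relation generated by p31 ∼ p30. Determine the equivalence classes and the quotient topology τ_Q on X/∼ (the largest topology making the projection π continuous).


X/∼ = {[p29], [p30=p31]}; |τ_Q| = 3.

Equivalence classes: [p29], [p30=p31].
Quotient map π: X → X/∼ sends p29 ↦ [p29], p30 ↦ [p30=p31], p31 ↦ [p30=p31].
For each subset V ⊆ X/∼, compute π^{-1}(V) ⊆ X and check whether π^{-1}(V) ∈ τ. V is open in τ_Q iff π^{-1}(V) ∈ τ.
  V = {}: π^{-1}(V) = ∅ ∈ τ ✓.
  V = {[p29]}: π^{-1}(V) = {p29} ∉ τ ✗.
  V = {[p30=p31]}: π^{-1}(V) = {p30, p31} ∈ τ ✓.
  V = {[p29], [p30=p31]}: π^{-1}(V) = {p29, p30, p31} ∈ τ ✓.
Open sets in the quotient: τ_Q = {{}, {[p30=p31]}, {[p29], [p30=p31]}} (3 elements).


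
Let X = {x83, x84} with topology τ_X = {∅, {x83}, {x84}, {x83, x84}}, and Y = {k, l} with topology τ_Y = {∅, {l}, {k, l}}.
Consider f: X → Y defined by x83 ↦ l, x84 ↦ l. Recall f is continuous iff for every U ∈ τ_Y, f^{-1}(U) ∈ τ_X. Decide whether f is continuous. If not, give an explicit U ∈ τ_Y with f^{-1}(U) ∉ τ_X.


f IS continuous.

Compute f^{-1}(U) for each U ∈ τ_Y:
  U = ∅: f^{-1}(U) = ∅ ∈ τ_X ✓.
  U = {l}: f^{-1}(U) = {x83, x84} ∈ τ_X ✓.
  U = {k, l}: f^{-1}(U) = {x83, x84} ∈ τ_X ✓.
Every preimage lies in τ_X, so f IS continuous.


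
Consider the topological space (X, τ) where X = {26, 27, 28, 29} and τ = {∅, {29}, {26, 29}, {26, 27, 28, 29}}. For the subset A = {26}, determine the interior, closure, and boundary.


int(A) = ∅, cl(A) = {26, 27, 28}, ∂A = {26, 27, 28}.

Closed sets in (X, τ) are complements of opens:
  closed(X, τ) = {∅, {27, 28}, {26, 27, 28}, {26, 27, 28, 29}}.
int(A) = ⋃ {U ∈ τ : U ⊆ A}. Opens contained in A: ∅.
Taking the union of these: int(A) = ∅.
cl(A) = ⋂ {C closed : A ⊆ C}. Closed sets containing A: {26, 27, 28}, {26, 27, 28, 29}.
Intersecting these: cl(A) = {26, 27, 28}.
∂A = cl(A) ∖ int(A) = {26, 27, 28} ∖ ∅ = {26, 27, 28}.


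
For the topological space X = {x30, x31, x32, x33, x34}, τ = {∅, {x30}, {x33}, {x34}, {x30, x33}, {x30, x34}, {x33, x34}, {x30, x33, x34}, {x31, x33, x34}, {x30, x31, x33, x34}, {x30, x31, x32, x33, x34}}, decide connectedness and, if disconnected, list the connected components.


(X, τ) is connected.

Find clopen sets (U ∈ τ with X ∖ U ∈ τ):
  U = ∅, X ∖ U = {x30, x31, x32, x33, x34} — both open, so U is clopen.
  U = {x30, x31, x32, x33, x34}, X ∖ U = ∅ — both open, so U is clopen.
Only trivial clopens (∅ and X) exist, so (X, τ) is connected.
Compute connected components by grouping points that agree on all clopens:
  component: {x30, x31, x32, x33, x34}


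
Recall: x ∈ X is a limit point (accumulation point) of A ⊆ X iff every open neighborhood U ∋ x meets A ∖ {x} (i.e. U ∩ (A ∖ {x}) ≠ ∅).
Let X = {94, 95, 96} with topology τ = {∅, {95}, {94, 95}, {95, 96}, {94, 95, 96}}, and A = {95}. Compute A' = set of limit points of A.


A' = {94, 96}

For each x ∈ X, list the open sets U ∈ τ with x ∈ U, then check whether U ∩ (A ∖ {x}) ≠ ∅ for every such U.
  x = 94: opens ∋ x are {94, 95}, {94, 95, 96}; each meets A ∖ {94}, so x IS a limit point.
  x = 95: open {95} ∋ x has {95} ∩ (A ∖ {95}) = ∅, so x is NOT a limit point.
  x = 96: opens ∋ x are {95, 96}, {94, 95, 96}; each meets A ∖ {96}, so x IS a limit point.
Collecting: A' = {94, 96}.


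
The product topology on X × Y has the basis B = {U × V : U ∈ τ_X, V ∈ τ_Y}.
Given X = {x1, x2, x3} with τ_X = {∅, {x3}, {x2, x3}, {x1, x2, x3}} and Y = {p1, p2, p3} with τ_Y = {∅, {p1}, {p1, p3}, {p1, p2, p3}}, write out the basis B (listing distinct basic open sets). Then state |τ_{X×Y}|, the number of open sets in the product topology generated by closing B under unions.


Basis B = {∅ × ∅, {x3} × {p1}, {x2, x3} × {p1}, {x3} × {p1, p3}, {x1, x2, x3} × {p1}, {x3} × {p1, p2, p3}, {x2, x3} × {p1, p3}, {x1, x2, x3} × {p1, p3}, {x2, x3} × {p1, p2, p3}, {x1, x2, x3} × {p1, p2, p3}}; |τ_{X×Y}| = 20.

Enumerate products U × V with U ∈ τ_X, V ∈ τ_Y (deduplicated):
  ∅ × ∅ = {} (∅)
  {x3} × {p1} = {(x3,p1)}
  {x2, x3} × {p1} = {(x2,p1), (x3,p1)}
  {x3} × {p1, p3} = {(x3,p1), (x3,p3)}
  {x1, x2, x3} × {p1} = {(x1,p1), (x2,p1), (x3,p1)}
  {x3} × {p1, p2, p3} = {(x3,p1), (x3,p2), (x3,p3)}
  {x2, x3} × {p1, p3} = {(x2,p1), (x2,p3), (x3,p1), (x3,p3)}
  {x1, x2, x3} × {p1, p3} = {(x1,p1), (x1,p3), (x2,p1), (x2,p3), (x3,p1), (x3,p3)}
  {x2, x3} × {p1, p2, p3} = {(x2,p1), (x2,p2), (x2,p3), (x3,p1), (x3,p2), (x3,p3)}
  {x1, x2, x3} × {p1, p2, p3} = {(x1,p1), (x1,p2), (x1,p3), (x2,p1), (x2,p2), (x2,p3), (x3,p1), (x3,p2), (x3,p3)}
These 10 distinct sets form the basis B.
Close under arbitrary unions to get τ_{X×Y}; counting gives |τ_{X×Y}| = 20.
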